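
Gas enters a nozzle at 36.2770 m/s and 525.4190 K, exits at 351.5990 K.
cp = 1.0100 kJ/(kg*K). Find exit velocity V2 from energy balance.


dT = 173.8200 K
2*cp*1000*dT = 351116.4000
V1^2 = 1316.0207
V2 = sqrt(352432.4207) = 593.6602 m/s

593.6602 m/s


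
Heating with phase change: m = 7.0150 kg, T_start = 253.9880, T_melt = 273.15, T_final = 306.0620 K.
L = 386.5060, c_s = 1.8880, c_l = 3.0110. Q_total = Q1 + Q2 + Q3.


Q1 (sensible, solid) = 7.0150 * 1.8880 * 19.1620 = 253.7877 kJ
Q2 (latent) = 7.0150 * 386.5060 = 2711.3396 kJ
Q3 (sensible, liquid) = 7.0150 * 3.0110 * 32.9120 = 695.1727 kJ
Q_total = 3660.2999 kJ

3660.2999 kJ


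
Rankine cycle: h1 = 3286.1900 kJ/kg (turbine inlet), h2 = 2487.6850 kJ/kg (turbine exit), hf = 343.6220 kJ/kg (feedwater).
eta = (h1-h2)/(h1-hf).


W = 798.5050 kJ/kg
Q_in = 2942.5680 kJ/kg
eta = 0.2714 = 27.1363%

eta = 27.1363%


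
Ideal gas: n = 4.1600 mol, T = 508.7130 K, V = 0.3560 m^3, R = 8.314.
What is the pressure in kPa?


P = nRT/V = 4.1600 * 8.314 * 508.7130 / 0.3560
= 17594.4699 / 0.3560 = 49422.6683 Pa = 49.4227 kPa

49.4227 kPa


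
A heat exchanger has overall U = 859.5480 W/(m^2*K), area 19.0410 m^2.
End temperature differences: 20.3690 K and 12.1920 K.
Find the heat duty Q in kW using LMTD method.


LMTD = 15.9323 K
Q = 859.5480 * 19.0410 * 15.9323 = 260758.4247 W = 260.7584 kW

260.7584 kW


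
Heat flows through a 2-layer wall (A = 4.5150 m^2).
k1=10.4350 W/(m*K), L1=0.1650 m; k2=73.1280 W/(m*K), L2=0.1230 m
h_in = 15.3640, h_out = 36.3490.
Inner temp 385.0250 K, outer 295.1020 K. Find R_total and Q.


R_conv_in = 1/(15.3640*4.5150) = 0.0144
R_1 = 0.1650/(10.4350*4.5150) = 0.0035
R_2 = 0.1230/(73.1280*4.5150) = 0.0004
R_conv_out = 1/(36.3490*4.5150) = 0.0061
R_total = 0.0244 K/W
Q = 89.9230 / 0.0244 = 3687.8312 W

R_total = 0.0244 K/W, Q = 3687.8312 W


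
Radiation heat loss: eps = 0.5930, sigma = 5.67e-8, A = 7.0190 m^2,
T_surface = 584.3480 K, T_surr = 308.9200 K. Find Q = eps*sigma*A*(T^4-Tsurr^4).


T^4 = 1.1660e+11
Tsurr^4 = 9.1072e+09
Q = 0.5930 * 5.67e-8 * 7.0190 * 1.0749e+11 = 25367.5830 W

25367.5830 W


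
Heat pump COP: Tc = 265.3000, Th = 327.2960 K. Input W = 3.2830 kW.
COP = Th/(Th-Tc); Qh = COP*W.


COP = 327.2960 / 61.9960 = 5.2793
Qh = 5.2793 * 3.2830 = 17.3320 kW

COP = 5.2793, Qh = 17.3320 kW


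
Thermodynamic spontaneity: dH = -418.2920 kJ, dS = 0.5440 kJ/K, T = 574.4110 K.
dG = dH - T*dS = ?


T*dS = 574.4110 * 0.5440 = 312.4796 kJ
dG = -418.2920 - 312.4796 = -730.7716 kJ (spontaneous)

dG = -730.7716 kJ, spontaneous


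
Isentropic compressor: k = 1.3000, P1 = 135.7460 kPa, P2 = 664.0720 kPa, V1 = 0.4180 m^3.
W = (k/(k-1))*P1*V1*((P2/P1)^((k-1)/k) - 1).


(k-1)/k = 0.2308
(P2/P1)^exp = 1.4425
W = 4.3333 * 135.7460 * 0.4180 * (1.4425 - 1) = 108.7999 kJ

108.7999 kJ


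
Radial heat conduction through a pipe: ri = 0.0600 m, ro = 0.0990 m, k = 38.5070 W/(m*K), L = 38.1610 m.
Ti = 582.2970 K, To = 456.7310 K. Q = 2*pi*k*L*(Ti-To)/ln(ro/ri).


dT = 125.5660 K
ln(ro/ri) = 0.5008
Q = 2*pi*38.5070*38.1610*125.5660 / 0.5008 = 2315093.1527 W

2315093.1527 W


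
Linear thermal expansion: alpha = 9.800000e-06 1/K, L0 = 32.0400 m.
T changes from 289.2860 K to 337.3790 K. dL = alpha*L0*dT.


dT = 48.0930 K
dL = 9.800000e-06 * 32.0400 * 48.0930 = 0.015101 m
L_final = 32.055101 m

dL = 0.015101 m


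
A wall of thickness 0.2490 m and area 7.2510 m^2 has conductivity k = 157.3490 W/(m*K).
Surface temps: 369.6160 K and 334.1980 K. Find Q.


dT = 35.4180 K
Q = 157.3490 * 7.2510 * 35.4180 / 0.2490 = 162288.0638 W

162288.0638 W


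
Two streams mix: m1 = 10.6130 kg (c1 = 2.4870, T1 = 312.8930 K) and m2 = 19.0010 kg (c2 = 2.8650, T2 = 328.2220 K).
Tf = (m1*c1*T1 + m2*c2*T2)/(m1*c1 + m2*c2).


num = 26126.3689
den = 80.8324
Tf = 323.2166 K

323.2166 K


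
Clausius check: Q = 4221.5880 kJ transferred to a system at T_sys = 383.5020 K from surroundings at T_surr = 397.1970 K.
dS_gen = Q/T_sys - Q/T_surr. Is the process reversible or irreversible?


dS_sys = 4221.5880/383.5020 = 11.0080 kJ/K
dS_surr = -4221.5880/397.1970 = -10.6284 kJ/K
dS_gen = 11.0080 - 10.6284 = 0.3795 kJ/K (irreversible)

dS_gen = 0.3795 kJ/K, irreversible


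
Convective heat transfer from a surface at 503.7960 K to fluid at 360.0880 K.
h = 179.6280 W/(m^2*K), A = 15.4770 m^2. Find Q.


dT = 143.7080 K
Q = 179.6280 * 15.4770 * 143.7080 = 399522.9781 W

399522.9781 W


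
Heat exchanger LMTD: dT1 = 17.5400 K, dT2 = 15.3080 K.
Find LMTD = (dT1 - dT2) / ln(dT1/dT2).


dT1/dT2 = 1.1458
ln(dT1/dT2) = 0.1361
LMTD = 2.2320 / 0.1361 = 16.3987 K

16.3987 K


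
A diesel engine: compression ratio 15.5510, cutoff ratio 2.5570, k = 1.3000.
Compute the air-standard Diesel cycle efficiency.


r^(k-1) = 2.2779
rc^k = 3.3888
eta = 0.4819 = 48.1885%

48.1885%


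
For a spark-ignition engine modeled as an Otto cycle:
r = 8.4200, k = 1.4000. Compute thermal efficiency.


r^(k-1) = 2.3449
eta = 1 - 1/2.3449 = 0.5735 = 57.3543%

57.3543%


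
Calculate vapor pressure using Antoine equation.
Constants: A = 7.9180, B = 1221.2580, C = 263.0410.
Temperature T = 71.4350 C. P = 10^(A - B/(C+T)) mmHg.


C+T = 334.4760
B/(C+T) = 3.6513
log10(P) = 7.9180 - 3.6513 = 4.2667
P = 10^4.2667 = 18481.7253 mmHg

18481.7253 mmHg


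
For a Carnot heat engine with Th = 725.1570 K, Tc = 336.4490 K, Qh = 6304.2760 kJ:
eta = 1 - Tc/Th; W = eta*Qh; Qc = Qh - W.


eta = 1 - 336.4490/725.1570 = 0.5360
W = 0.5360 * 6304.2760 = 3379.2993 kJ
Qc = 6304.2760 - 3379.2993 = 2924.9767 kJ

eta = 53.6033%, W = 3379.2993 kJ, Qc = 2924.9767 kJ


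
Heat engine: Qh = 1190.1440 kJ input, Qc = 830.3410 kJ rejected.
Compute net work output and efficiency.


W = 1190.1440 - 830.3410 = 359.8030 kJ
eta = 359.8030 / 1190.1440 = 0.3023 = 30.2319%

W = 359.8030 kJ, eta = 30.2319%


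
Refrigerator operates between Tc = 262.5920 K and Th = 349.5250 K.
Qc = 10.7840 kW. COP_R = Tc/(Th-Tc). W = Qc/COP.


COP = 262.5920 / 86.9330 = 3.0206
W = 10.7840 / 3.0206 = 3.5701 kW

COP = 3.0206, W = 3.5701 kW


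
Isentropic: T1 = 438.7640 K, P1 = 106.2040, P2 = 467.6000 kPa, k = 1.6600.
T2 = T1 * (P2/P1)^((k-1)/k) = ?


(k-1)/k = 0.3976
(P2/P1)^exp = 1.8028
T2 = 438.7640 * 1.8028 = 790.9942 K

790.9942 K


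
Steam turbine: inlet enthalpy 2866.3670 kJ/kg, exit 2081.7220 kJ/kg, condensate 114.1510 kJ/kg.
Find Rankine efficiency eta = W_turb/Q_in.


W = 784.6450 kJ/kg
Q_in = 2752.2160 kJ/kg
eta = 0.2851 = 28.5096%

eta = 28.5096%


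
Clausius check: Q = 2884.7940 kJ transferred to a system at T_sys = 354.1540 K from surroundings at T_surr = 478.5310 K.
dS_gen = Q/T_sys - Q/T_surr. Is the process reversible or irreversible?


dS_sys = 2884.7940/354.1540 = 8.1456 kJ/K
dS_surr = -2884.7940/478.5310 = -6.0284 kJ/K
dS_gen = 8.1456 - 6.0284 = 2.1172 kJ/K (irreversible)

dS_gen = 2.1172 kJ/K, irreversible


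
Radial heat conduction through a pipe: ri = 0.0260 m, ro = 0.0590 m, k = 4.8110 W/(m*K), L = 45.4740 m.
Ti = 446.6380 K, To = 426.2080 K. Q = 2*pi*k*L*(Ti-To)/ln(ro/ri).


dT = 20.4300 K
ln(ro/ri) = 0.8194
Q = 2*pi*4.8110*45.4740*20.4300 / 0.8194 = 34271.1841 W

34271.1841 W


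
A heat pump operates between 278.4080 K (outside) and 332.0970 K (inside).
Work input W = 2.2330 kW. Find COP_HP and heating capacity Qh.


COP = 332.0970 / 53.6890 = 6.1856
Qh = 6.1856 * 2.2330 = 13.8124 kW

COP = 6.1856, Qh = 13.8124 kW


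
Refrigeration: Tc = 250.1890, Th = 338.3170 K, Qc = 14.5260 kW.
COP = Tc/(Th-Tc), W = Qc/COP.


COP = 250.1890 / 88.1280 = 2.8389
W = 14.5260 / 2.8389 = 5.1167 kW

COP = 2.8389, W = 5.1167 kW


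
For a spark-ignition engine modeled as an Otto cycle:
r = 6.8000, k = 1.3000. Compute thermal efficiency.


r^(k-1) = 1.7773
eta = 1 - 1/1.7773 = 0.4373 = 43.7338%

43.7338%


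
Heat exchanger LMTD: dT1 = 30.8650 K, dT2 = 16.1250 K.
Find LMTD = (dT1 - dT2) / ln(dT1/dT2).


dT1/dT2 = 1.9141
ln(dT1/dT2) = 0.6493
LMTD = 14.7400 / 0.6493 = 22.7030 K

22.7030 K


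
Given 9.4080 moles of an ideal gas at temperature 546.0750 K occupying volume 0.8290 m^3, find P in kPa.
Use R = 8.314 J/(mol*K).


P = nRT/V = 9.4080 * 8.314 * 546.0750 / 0.8290
= 42712.9555 / 0.8290 = 51523.4686 Pa = 51.5235 kPa

51.5235 kPa


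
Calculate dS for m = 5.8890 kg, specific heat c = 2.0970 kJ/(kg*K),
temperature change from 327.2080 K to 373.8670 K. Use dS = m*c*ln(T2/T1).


T2/T1 = 1.1426
ln(T2/T1) = 0.1333
dS = 5.8890 * 2.0970 * 0.1333 = 1.6462 kJ/K

1.6462 kJ/K


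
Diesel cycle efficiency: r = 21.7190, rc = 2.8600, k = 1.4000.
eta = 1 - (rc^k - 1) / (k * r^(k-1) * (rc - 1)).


r^(k-1) = 3.4256
rc^k = 4.3542
eta = 0.6240 = 62.3974%

62.3974%


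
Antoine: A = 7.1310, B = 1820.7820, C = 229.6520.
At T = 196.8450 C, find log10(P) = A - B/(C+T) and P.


C+T = 426.4970
B/(C+T) = 4.2692
log10(P) = 7.1310 - 4.2692 = 2.8618
P = 10^2.8618 = 727.5193 mmHg

727.5193 mmHg


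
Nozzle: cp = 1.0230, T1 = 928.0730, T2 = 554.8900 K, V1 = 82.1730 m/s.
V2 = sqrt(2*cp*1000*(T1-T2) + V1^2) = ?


dT = 373.1830 K
2*cp*1000*dT = 763532.4180
V1^2 = 6752.4019
V2 = sqrt(770284.8199) = 877.6587 m/s

877.6587 m/s


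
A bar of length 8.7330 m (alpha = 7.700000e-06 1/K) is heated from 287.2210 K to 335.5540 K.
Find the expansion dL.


dT = 48.3330 K
dL = 7.700000e-06 * 8.7330 * 48.3330 = 0.003250 m
L_final = 8.736250 m

dL = 0.003250 m


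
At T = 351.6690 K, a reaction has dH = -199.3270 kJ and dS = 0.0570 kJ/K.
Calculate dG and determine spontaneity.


T*dS = 351.6690 * 0.0570 = 20.0451 kJ
dG = -199.3270 - 20.0451 = -219.3721 kJ (spontaneous)

dG = -219.3721 kJ, spontaneous


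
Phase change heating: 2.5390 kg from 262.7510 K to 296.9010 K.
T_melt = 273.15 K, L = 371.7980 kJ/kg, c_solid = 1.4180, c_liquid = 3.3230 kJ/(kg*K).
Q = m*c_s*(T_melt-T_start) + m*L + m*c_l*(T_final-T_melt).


Q1 (sensible, solid) = 2.5390 * 1.4180 * 10.3990 = 37.4395 kJ
Q2 (latent) = 2.5390 * 371.7980 = 943.9951 kJ
Q3 (sensible, liquid) = 2.5390 * 3.3230 * 23.7510 = 200.3895 kJ
Q_total = 1181.8242 kJ

1181.8242 kJ


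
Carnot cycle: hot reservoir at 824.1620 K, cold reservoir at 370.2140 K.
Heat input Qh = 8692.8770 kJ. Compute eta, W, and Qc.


eta = 1 - 370.2140/824.1620 = 0.5508
W = 0.5508 * 8692.8770 = 4788.0321 kJ
Qc = 8692.8770 - 4788.0321 = 3904.8449 kJ

eta = 55.0799%, W = 4788.0321 kJ, Qc = 3904.8449 kJ


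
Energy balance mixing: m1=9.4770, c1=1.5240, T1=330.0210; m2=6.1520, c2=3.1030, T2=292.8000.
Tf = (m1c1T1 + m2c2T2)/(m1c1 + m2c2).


num = 10355.9274
den = 33.5326
Tf = 308.8316 K

308.8316 K


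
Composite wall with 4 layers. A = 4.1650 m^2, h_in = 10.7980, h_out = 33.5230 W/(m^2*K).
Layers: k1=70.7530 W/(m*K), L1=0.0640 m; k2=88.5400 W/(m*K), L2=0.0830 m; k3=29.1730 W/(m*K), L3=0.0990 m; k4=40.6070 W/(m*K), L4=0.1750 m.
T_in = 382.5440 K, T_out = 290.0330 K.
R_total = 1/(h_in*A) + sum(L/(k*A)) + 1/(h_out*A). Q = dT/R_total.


R_conv_in = 1/(10.7980*4.1650) = 0.0222
R_1 = 0.0640/(70.7530*4.1650) = 0.0002
R_2 = 0.0830/(88.5400*4.1650) = 0.0002
R_3 = 0.0990/(29.1730*4.1650) = 0.0008
R_4 = 0.1750/(40.6070*4.1650) = 0.0010
R_conv_out = 1/(33.5230*4.1650) = 0.0072
R_total = 0.0317 K/W
Q = 92.5110 / 0.0317 = 2919.3310 W

R_total = 0.0317 K/W, Q = 2919.3310 W


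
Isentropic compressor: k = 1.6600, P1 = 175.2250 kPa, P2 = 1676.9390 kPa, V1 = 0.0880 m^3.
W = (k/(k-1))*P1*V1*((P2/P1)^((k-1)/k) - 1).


(k-1)/k = 0.3976
(P2/P1)^exp = 2.4547
W = 2.5152 * 175.2250 * 0.0880 * (2.4547 - 1) = 56.4192 kJ

56.4192 kJ


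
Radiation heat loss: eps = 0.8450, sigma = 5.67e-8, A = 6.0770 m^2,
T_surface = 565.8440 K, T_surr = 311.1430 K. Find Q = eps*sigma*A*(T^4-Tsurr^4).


T^4 = 1.0251e+11
Tsurr^4 = 9.3722e+09
Q = 0.8450 * 5.67e-8 * 6.0770 * 9.3143e+10 = 27119.2593 W

27119.2593 W


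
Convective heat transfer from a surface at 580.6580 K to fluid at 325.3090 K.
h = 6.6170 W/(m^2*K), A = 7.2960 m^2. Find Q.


dT = 255.3490 K
Q = 6.6170 * 7.2960 * 255.3490 = 12327.6451 W

12327.6451 W


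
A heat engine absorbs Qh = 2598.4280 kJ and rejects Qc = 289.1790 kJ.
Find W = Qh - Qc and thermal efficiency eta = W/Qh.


W = 2598.4280 - 289.1790 = 2309.2490 kJ
eta = 2309.2490 / 2598.4280 = 0.8887 = 88.8710%

W = 2309.2490 kJ, eta = 88.8710%


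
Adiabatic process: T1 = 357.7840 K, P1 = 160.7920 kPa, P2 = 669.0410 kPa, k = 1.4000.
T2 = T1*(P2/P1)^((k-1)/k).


(k-1)/k = 0.2857
(P2/P1)^exp = 1.5028
T2 = 357.7840 * 1.5028 = 537.6899 K

537.6899 K


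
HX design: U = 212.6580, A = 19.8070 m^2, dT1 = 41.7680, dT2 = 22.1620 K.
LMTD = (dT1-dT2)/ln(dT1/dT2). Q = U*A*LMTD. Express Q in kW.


LMTD = 30.9364 K
Q = 212.6580 * 19.8070 * 30.9364 = 130307.8272 W = 130.3078 kW

130.3078 kW


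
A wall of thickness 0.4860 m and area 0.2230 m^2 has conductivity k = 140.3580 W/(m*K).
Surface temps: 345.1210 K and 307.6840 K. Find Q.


dT = 37.4370 K
Q = 140.3580 * 0.2230 * 37.4370 / 0.4860 = 2411.0533 W

2411.0533 W


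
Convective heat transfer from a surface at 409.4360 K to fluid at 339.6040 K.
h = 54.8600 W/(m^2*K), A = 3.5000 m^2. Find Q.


dT = 69.8320 K
Q = 54.8600 * 3.5000 * 69.8320 = 13408.4423 W

13408.4423 W


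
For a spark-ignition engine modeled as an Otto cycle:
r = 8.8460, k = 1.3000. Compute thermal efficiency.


r^(k-1) = 1.9232
eta = 1 - 1/1.9232 = 0.4800 = 48.0033%

48.0033%


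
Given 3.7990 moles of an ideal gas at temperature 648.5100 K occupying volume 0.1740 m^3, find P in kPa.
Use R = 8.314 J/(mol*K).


P = nRT/V = 3.7990 * 8.314 * 648.5100 / 0.1740
= 20483.1144 / 0.1740 = 117719.0484 Pa = 117.7190 kPa

117.7190 kPa


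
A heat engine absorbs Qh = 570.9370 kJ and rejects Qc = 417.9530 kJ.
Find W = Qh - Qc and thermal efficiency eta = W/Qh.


W = 570.9370 - 417.9530 = 152.9840 kJ
eta = 152.9840 / 570.9370 = 0.2680 = 26.7953%

W = 152.9840 kJ, eta = 26.7953%


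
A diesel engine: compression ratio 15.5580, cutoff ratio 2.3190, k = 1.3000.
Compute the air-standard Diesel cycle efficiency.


r^(k-1) = 2.2782
rc^k = 2.9846
eta = 0.4920 = 49.1951%

49.1951%


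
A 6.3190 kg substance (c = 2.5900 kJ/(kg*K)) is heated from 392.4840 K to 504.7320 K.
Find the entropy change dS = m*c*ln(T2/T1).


T2/T1 = 1.2860
ln(T2/T1) = 0.2515
dS = 6.3190 * 2.5900 * 0.2515 = 4.1166 kJ/K

4.1166 kJ/K


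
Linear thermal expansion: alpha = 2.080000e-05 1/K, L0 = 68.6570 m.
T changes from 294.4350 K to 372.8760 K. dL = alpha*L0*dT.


dT = 78.4410 K
dL = 2.080000e-05 * 68.6570 * 78.4410 = 0.112019 m
L_final = 68.769019 m

dL = 0.112019 m


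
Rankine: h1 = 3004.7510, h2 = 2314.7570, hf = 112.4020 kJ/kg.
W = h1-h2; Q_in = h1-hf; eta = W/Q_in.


W = 689.9940 kJ/kg
Q_in = 2892.3490 kJ/kg
eta = 0.2386 = 23.8558%

eta = 23.8558%


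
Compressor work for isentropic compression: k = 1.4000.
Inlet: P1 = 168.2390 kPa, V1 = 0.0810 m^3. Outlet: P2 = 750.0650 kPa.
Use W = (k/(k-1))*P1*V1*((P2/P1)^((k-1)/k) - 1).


(k-1)/k = 0.2857
(P2/P1)^exp = 1.5328
W = 3.5000 * 168.2390 * 0.0810 * (1.5328 - 1) = 25.4110 kJ

25.4110 kJ


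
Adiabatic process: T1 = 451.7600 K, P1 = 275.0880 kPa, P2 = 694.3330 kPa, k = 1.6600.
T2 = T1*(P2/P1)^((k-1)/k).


(k-1)/k = 0.3976
(P2/P1)^exp = 1.4450
T2 = 451.7600 * 1.4450 = 652.7958 K

652.7958 K


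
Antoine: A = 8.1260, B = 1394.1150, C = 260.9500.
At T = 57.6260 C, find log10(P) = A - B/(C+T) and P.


C+T = 318.5760
B/(C+T) = 4.3761
log10(P) = 8.1260 - 4.3761 = 3.7499
P = 10^3.7499 = 5622.3394 mmHg

5622.3394 mmHg


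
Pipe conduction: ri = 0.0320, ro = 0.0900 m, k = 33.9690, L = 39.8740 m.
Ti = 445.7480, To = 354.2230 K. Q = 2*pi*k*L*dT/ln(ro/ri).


dT = 91.5250 K
ln(ro/ri) = 1.0341
Q = 2*pi*33.9690*39.8740*91.5250 / 1.0341 = 753252.6209 W

753252.6209 W


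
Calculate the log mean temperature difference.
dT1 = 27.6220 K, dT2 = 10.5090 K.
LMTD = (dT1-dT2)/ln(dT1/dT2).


dT1/dT2 = 2.6284
ln(dT1/dT2) = 0.9664
LMTD = 17.1130 / 0.9664 = 17.7083 K

17.7083 K


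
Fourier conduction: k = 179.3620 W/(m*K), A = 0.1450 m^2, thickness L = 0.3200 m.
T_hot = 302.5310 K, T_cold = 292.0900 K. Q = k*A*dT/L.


dT = 10.4410 K
Q = 179.3620 * 0.1450 * 10.4410 / 0.3200 = 848.5756 W

848.5756 W


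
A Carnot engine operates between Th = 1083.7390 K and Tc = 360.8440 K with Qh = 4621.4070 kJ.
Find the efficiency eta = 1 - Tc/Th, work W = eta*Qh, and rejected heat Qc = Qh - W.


eta = 1 - 360.8440/1083.7390 = 0.6670
W = 0.6670 * 4621.4070 = 3082.6537 kJ
Qc = 4621.4070 - 3082.6537 = 1538.7533 kJ

eta = 66.7038%, W = 3082.6537 kJ, Qc = 1538.7533 kJ


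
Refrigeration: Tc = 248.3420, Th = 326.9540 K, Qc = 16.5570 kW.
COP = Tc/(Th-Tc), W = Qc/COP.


COP = 248.3420 / 78.6120 = 3.1591
W = 16.5570 / 3.1591 = 5.2411 kW

COP = 3.1591, W = 5.2411 kW


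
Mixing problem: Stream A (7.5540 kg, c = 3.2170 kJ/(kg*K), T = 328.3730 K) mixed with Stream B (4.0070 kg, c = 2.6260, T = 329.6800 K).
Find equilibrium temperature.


num = 11448.8828
den = 34.8236
Tf = 328.7679 K

328.7679 K


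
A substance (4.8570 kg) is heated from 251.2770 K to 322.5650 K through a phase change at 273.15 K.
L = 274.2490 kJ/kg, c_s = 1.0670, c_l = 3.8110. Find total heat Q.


Q1 (sensible, solid) = 4.8570 * 1.0670 * 21.8730 = 113.3551 kJ
Q2 (latent) = 4.8570 * 274.2490 = 1332.0274 kJ
Q3 (sensible, liquid) = 4.8570 * 3.8110 * 49.4150 = 914.6730 kJ
Q_total = 2360.0554 kJ

2360.0554 kJ


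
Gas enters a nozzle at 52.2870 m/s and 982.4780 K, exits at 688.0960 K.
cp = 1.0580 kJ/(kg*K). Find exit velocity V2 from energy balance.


dT = 294.3820 K
2*cp*1000*dT = 622912.3120
V1^2 = 2733.9304
V2 = sqrt(625646.2424) = 790.9780 m/s

790.9780 m/s


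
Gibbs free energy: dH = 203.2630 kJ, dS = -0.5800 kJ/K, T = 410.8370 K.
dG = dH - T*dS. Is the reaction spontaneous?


T*dS = 410.8370 * -0.5800 = -238.2855 kJ
dG = 203.2630 + 238.2855 = 441.5485 kJ (non-spontaneous)

dG = 441.5485 kJ, non-spontaneous


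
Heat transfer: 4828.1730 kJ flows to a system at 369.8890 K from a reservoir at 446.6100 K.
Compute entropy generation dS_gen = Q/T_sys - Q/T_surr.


dS_sys = 4828.1730/369.8890 = 13.0530 kJ/K
dS_surr = -4828.1730/446.6100 = -10.8107 kJ/K
dS_gen = 13.0530 - 10.8107 = 2.2423 kJ/K (irreversible)

dS_gen = 2.2423 kJ/K, irreversible


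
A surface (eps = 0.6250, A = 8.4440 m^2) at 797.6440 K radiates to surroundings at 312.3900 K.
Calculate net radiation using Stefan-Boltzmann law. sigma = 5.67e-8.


T^4 = 4.0480e+11
Tsurr^4 = 9.5233e+09
Q = 0.6250 * 5.67e-8 * 8.4440 * 3.9527e+11 = 118279.1786 W

118279.1786 W


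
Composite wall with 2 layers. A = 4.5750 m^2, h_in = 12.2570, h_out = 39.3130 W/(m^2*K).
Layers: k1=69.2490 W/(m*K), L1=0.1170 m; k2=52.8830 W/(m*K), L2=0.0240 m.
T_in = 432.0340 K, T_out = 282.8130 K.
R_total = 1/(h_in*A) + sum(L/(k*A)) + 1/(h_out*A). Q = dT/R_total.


R_conv_in = 1/(12.2570*4.5750) = 0.0178
R_1 = 0.1170/(69.2490*4.5750) = 0.0004
R_2 = 0.0240/(52.8830*4.5750) = 9.9198e-05
R_conv_out = 1/(39.3130*4.5750) = 0.0056
R_total = 0.0239 K/W
Q = 149.2210 / 0.0239 = 6253.6340 W

R_total = 0.0239 K/W, Q = 6253.6340 W


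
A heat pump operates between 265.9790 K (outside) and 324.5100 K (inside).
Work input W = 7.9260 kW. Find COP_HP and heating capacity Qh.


COP = 324.5100 / 58.5310 = 5.5442
Qh = 5.5442 * 7.9260 = 43.9437 kW

COP = 5.5442, Qh = 43.9437 kW


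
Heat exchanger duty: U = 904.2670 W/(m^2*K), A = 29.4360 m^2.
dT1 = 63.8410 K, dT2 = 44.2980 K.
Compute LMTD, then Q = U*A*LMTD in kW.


LMTD = 53.4756 K
Q = 904.2670 * 29.4360 * 53.4756 = 1423414.8997 W = 1423.4149 kW

1423.4149 kW


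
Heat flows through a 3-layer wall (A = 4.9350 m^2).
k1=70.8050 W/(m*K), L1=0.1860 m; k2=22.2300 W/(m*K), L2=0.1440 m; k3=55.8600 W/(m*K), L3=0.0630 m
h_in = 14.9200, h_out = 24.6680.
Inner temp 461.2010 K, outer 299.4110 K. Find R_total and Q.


R_conv_in = 1/(14.9200*4.9350) = 0.0136
R_1 = 0.1860/(70.8050*4.9350) = 0.0005
R_2 = 0.1440/(22.2300*4.9350) = 0.0013
R_3 = 0.0630/(55.8600*4.9350) = 0.0002
R_conv_out = 1/(24.6680*4.9350) = 0.0082
R_total = 0.0239 K/W
Q = 161.7900 / 0.0239 = 6778.1646 W

R_total = 0.0239 K/W, Q = 6778.1646 W


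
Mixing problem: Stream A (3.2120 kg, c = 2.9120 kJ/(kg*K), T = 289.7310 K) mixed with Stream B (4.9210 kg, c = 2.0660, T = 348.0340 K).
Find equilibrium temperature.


num = 6248.3409
den = 19.5201
Tf = 320.0973 K

320.0973 K


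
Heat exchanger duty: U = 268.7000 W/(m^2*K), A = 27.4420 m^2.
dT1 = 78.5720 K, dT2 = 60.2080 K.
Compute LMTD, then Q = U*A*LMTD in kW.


LMTD = 68.9831 K
Q = 268.7000 * 27.4420 * 68.9831 = 508658.2245 W = 508.6582 kW

508.6582 kW


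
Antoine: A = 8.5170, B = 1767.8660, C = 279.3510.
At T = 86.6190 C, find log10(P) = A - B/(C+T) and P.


C+T = 365.9700
B/(C+T) = 4.8306
log10(P) = 8.5170 - 4.8306 = 3.6864
P = 10^3.6864 = 4857.0109 mmHg

4857.0109 mmHg


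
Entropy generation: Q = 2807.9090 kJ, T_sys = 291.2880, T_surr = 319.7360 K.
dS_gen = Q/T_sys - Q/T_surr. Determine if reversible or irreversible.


dS_sys = 2807.9090/291.2880 = 9.6396 kJ/K
dS_surr = -2807.9090/319.7360 = -8.7820 kJ/K
dS_gen = 9.6396 - 8.7820 = 0.8577 kJ/K (irreversible)

dS_gen = 0.8577 kJ/K, irreversible


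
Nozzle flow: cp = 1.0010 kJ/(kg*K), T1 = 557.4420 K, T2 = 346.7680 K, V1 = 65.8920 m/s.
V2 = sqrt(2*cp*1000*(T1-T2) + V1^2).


dT = 210.6740 K
2*cp*1000*dT = 421769.3480
V1^2 = 4341.7557
V2 = sqrt(426111.1037) = 652.7719 m/s

652.7719 m/s


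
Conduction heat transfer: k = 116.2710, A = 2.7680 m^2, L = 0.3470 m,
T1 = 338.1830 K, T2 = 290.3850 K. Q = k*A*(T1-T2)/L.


dT = 47.7980 K
Q = 116.2710 * 2.7680 * 47.7980 / 0.3470 = 44332.0428 W

44332.0428 W


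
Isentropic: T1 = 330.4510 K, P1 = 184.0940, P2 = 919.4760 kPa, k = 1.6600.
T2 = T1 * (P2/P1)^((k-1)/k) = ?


(k-1)/k = 0.3976
(P2/P1)^exp = 1.8955
T2 = 330.4510 * 1.8955 = 626.3603 K

626.3603 K


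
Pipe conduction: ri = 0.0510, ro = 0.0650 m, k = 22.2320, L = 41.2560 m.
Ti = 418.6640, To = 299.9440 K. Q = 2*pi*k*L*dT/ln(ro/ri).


dT = 118.7200 K
ln(ro/ri) = 0.2426
Q = 2*pi*22.2320*41.2560*118.7200 / 0.2426 = 2820637.6151 W

2820637.6151 W


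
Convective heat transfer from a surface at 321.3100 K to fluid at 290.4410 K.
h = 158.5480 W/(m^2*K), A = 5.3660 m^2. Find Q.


dT = 30.8690 K
Q = 158.5480 * 5.3660 * 30.8690 = 26262.3749 W

26262.3749 W


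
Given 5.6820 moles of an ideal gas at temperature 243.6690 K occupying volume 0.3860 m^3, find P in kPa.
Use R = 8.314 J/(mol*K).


P = nRT/V = 5.6820 * 8.314 * 243.6690 / 0.3860
= 11510.9596 / 0.3860 = 29821.1389 Pa = 29.8211 kPa

29.8211 kPa


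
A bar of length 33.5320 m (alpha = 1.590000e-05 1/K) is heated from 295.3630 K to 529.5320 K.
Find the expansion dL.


dT = 234.1690 K
dL = 1.590000e-05 * 33.5320 * 234.1690 = 0.124849 m
L_final = 33.656849 m

dL = 0.124849 m


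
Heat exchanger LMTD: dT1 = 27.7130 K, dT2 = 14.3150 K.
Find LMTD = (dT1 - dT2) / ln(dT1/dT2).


dT1/dT2 = 1.9359
ln(dT1/dT2) = 0.6606
LMTD = 13.3980 / 0.6606 = 20.2818 K

20.2818 K


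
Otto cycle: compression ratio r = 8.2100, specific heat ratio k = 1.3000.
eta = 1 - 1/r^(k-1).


r^(k-1) = 1.8806
eta = 1 - 1/1.8806 = 0.4683 = 46.8263%

46.8263%


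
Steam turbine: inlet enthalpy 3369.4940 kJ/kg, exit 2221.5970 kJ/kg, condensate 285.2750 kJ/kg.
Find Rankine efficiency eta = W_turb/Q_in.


W = 1147.8970 kJ/kg
Q_in = 3084.2190 kJ/kg
eta = 0.3722 = 37.2184%

eta = 37.2184%


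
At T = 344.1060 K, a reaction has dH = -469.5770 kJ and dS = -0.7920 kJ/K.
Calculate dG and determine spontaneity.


T*dS = 344.1060 * -0.7920 = -272.5320 kJ
dG = -469.5770 + 272.5320 = -197.0450 kJ (spontaneous)

dG = -197.0450 kJ, spontaneous


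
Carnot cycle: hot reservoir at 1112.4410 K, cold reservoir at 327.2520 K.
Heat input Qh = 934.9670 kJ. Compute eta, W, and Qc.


eta = 1 - 327.2520/1112.4410 = 0.7058
W = 0.7058 * 934.9670 = 659.9234 kJ
Qc = 934.9670 - 659.9234 = 275.0436 kJ

eta = 70.5825%, W = 659.9234 kJ, Qc = 275.0436 kJ


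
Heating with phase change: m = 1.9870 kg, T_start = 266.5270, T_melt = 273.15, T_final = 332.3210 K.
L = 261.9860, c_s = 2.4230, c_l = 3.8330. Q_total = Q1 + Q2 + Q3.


Q1 (sensible, solid) = 1.9870 * 2.4230 * 6.6230 = 31.8864 kJ
Q2 (latent) = 1.9870 * 261.9860 = 520.5662 kJ
Q3 (sensible, liquid) = 1.9870 * 3.8330 * 59.1710 = 450.6565 kJ
Q_total = 1003.1091 kJ

1003.1091 kJ


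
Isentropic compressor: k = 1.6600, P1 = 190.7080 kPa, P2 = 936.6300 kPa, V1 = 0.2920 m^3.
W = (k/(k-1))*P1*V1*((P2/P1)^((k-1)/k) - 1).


(k-1)/k = 0.3976
(P2/P1)^exp = 1.8828
W = 2.5152 * 190.7080 * 0.2920 * (1.8828 - 1) = 123.6515 kJ

123.6515 kJ


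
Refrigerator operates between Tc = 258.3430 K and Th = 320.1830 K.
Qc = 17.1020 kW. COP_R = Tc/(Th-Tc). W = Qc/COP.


COP = 258.3430 / 61.8400 = 4.1776
W = 17.1020 / 4.1776 = 4.0937 kW

COP = 4.1776, W = 4.0937 kW


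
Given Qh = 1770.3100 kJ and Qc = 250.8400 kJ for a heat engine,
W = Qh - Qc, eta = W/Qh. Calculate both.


W = 1770.3100 - 250.8400 = 1519.4700 kJ
eta = 1519.4700 / 1770.3100 = 0.8583 = 85.8307%

W = 1519.4700 kJ, eta = 85.8307%


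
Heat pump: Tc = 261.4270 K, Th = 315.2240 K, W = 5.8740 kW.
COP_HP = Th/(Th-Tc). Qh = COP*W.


COP = 315.2240 / 53.7970 = 5.8595
Qh = 5.8595 * 5.8740 = 34.4188 kW

COP = 5.8595, Qh = 34.4188 kW


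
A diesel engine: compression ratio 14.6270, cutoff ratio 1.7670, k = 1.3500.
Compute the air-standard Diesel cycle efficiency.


r^(k-1) = 2.5574
rc^k = 2.1566
eta = 0.5632 = 56.3234%

56.3234%


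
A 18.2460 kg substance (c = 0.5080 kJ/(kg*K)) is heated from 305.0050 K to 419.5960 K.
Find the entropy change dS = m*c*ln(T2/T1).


T2/T1 = 1.3757
ln(T2/T1) = 0.3190
dS = 18.2460 * 0.5080 * 0.3190 = 2.9565 kJ/K

2.9565 kJ/K


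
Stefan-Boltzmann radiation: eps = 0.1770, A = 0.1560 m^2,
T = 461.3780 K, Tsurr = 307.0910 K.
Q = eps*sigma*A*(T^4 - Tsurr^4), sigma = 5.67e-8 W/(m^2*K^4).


T^4 = 4.5313e+10
Tsurr^4 = 8.8934e+09
Q = 0.1770 * 5.67e-8 * 0.1560 * 3.6420e+10 = 57.0193 W

57.0193 W


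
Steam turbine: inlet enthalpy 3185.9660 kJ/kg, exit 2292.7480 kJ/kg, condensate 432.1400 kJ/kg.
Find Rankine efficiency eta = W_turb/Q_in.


W = 893.2180 kJ/kg
Q_in = 2753.8260 kJ/kg
eta = 0.3244 = 32.4355%

eta = 32.4355%


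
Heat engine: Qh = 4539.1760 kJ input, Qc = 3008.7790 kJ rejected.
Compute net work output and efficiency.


W = 4539.1760 - 3008.7790 = 1530.3970 kJ
eta = 1530.3970 / 4539.1760 = 0.3372 = 33.7153%

W = 1530.3970 kJ, eta = 33.7153%


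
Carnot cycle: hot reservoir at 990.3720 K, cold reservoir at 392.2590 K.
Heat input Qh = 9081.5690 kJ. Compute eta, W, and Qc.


eta = 1 - 392.2590/990.3720 = 0.6039
W = 0.6039 * 9081.5690 = 5484.6103 kJ
Qc = 9081.5690 - 5484.6103 = 3596.9587 kJ

eta = 60.3928%, W = 5484.6103 kJ, Qc = 3596.9587 kJ


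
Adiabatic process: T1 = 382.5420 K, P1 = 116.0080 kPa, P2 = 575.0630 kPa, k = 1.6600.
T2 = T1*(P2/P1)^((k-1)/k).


(k-1)/k = 0.3976
(P2/P1)^exp = 1.8898
T2 = 382.5420 * 1.8898 = 722.9277 K

722.9277 K


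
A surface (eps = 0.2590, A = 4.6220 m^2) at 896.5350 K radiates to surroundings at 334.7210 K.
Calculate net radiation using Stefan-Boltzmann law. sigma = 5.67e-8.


T^4 = 6.4605e+11
Tsurr^4 = 1.2553e+10
Q = 0.2590 * 5.67e-8 * 4.6220 * 6.3350e+11 = 42999.2181 W

42999.2181 W


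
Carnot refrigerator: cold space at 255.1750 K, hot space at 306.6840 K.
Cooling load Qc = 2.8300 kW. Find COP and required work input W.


COP = 255.1750 / 51.5090 = 4.9540
W = 2.8300 / 4.9540 = 0.5713 kW

COP = 4.9540, W = 0.5713 kW


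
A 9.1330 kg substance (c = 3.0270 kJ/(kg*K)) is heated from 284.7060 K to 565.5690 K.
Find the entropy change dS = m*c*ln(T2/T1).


T2/T1 = 1.9865
ln(T2/T1) = 0.6864
dS = 9.1330 * 3.0270 * 0.6864 = 18.9752 kJ/K

18.9752 kJ/K


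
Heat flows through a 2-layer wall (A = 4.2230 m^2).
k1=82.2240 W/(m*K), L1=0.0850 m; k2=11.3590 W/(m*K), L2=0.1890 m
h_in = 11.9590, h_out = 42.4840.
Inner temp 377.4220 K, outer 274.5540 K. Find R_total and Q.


R_conv_in = 1/(11.9590*4.2230) = 0.0198
R_1 = 0.0850/(82.2240*4.2230) = 0.0002
R_2 = 0.1890/(11.3590*4.2230) = 0.0039
R_conv_out = 1/(42.4840*4.2230) = 0.0056
R_total = 0.0296 K/W
Q = 102.8680 / 0.0296 = 3480.0294 W

R_total = 0.0296 K/W, Q = 3480.0294 W


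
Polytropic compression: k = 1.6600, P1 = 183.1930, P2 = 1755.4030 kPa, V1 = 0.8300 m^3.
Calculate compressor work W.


(k-1)/k = 0.3976
(P2/P1)^exp = 2.4560
W = 2.5152 * 183.1930 * 0.8300 * (2.4560 - 1) = 556.8037 kJ

556.8037 kJ


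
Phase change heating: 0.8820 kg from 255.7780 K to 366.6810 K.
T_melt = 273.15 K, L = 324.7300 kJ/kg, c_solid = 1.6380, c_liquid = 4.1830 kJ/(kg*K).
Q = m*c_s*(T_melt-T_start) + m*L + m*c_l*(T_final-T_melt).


Q1 (sensible, solid) = 0.8820 * 1.6380 * 17.3720 = 25.0976 kJ
Q2 (latent) = 0.8820 * 324.7300 = 286.4119 kJ
Q3 (sensible, liquid) = 0.8820 * 4.1830 * 93.5310 = 345.0738 kJ
Q_total = 656.5833 kJ

656.5833 kJ


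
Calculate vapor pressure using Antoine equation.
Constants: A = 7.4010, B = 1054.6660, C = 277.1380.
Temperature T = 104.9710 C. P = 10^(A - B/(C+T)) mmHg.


C+T = 382.1090
B/(C+T) = 2.7601
log10(P) = 7.4010 - 2.7601 = 4.6409
P = 10^4.6409 = 43740.3057 mmHg

43740.3057 mmHg


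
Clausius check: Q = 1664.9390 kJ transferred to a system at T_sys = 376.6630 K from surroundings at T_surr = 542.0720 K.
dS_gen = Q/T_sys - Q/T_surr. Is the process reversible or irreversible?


dS_sys = 1664.9390/376.6630 = 4.4202 kJ/K
dS_surr = -1664.9390/542.0720 = -3.0714 kJ/K
dS_gen = 4.4202 - 3.0714 = 1.3488 kJ/K (irreversible)

dS_gen = 1.3488 kJ/K, irreversible


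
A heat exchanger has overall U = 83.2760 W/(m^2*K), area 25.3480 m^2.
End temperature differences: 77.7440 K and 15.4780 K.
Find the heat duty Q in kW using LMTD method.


LMTD = 38.5786 K
Q = 83.2760 * 25.3480 * 38.5786 = 81434.8930 W = 81.4349 kW

81.4349 kW


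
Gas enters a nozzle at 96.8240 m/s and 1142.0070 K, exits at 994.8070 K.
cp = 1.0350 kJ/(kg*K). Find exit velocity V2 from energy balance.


dT = 147.2000 K
2*cp*1000*dT = 304704.0000
V1^2 = 9374.8870
V2 = sqrt(314078.8870) = 560.4274 m/s

560.4274 m/s


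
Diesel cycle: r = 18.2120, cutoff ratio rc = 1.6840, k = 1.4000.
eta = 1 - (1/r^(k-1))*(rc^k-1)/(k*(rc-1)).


r^(k-1) = 3.1926
rc^k = 2.0743
eta = 0.6486 = 64.8591%

64.8591%


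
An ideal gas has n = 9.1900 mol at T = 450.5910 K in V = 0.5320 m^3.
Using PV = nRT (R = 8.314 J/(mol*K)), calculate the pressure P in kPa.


P = nRT/V = 9.1900 * 8.314 * 450.5910 / 0.5320
= 34427.7027 / 0.5320 = 64713.7270 Pa = 64.7137 kPa

64.7137 kPa


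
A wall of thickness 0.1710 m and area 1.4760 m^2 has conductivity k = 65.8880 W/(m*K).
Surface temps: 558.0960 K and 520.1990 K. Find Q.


dT = 37.8970 K
Q = 65.8880 * 1.4760 * 37.8970 / 0.1710 = 21552.6861 W

21552.6861 W


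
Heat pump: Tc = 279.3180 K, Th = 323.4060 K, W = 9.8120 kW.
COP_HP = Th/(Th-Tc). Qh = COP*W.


COP = 323.4060 / 44.0880 = 7.3355
Qh = 7.3355 * 9.8120 = 71.9756 kW

COP = 7.3355, Qh = 71.9756 kW


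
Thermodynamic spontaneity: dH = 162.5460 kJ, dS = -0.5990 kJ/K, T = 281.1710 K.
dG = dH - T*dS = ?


T*dS = 281.1710 * -0.5990 = -168.4214 kJ
dG = 162.5460 + 168.4214 = 330.9674 kJ (non-spontaneous)

dG = 330.9674 kJ, non-spontaneous


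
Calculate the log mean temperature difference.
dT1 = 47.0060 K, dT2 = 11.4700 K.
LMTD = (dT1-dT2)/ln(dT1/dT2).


dT1/dT2 = 4.0982
ln(dT1/dT2) = 1.4105
LMTD = 35.5360 / 1.4105 = 25.1932 K

25.1932 K


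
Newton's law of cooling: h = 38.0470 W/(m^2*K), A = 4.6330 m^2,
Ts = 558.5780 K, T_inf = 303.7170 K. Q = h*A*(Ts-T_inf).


dT = 254.8610 K
Q = 38.0470 * 4.6330 * 254.8610 = 44924.7947 W

44924.7947 W


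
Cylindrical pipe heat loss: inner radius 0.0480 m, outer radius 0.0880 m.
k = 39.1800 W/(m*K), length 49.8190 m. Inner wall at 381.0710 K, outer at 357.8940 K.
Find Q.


dT = 23.1770 K
ln(ro/ri) = 0.6061
Q = 2*pi*39.1800*49.8190*23.1770 / 0.6061 = 468950.0524 W

468950.0524 W


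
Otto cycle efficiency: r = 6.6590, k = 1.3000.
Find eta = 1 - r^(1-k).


r^(k-1) = 1.7661
eta = 1 - 1/1.7661 = 0.4338 = 43.3790%

43.3790%


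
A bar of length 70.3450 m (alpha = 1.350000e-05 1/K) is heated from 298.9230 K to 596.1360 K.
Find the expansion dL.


dT = 297.2130 K
dL = 1.350000e-05 * 70.3450 * 297.2130 = 0.282251 m
L_final = 70.627251 m

dL = 0.282251 m


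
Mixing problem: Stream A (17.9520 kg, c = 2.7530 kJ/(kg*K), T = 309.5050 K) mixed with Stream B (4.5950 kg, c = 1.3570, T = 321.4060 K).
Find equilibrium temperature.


num = 17300.4113
den = 55.6573
Tf = 310.8383 K

310.8383 K


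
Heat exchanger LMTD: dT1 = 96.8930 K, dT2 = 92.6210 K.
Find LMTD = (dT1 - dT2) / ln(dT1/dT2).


dT1/dT2 = 1.0461
ln(dT1/dT2) = 0.0451
LMTD = 4.2720 / 0.0451 = 94.7409 K

94.7409 K


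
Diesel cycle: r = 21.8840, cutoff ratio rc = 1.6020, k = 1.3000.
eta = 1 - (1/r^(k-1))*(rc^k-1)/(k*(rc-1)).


r^(k-1) = 2.5237
rc^k = 1.8453
eta = 0.5720 = 57.2023%

57.2023%


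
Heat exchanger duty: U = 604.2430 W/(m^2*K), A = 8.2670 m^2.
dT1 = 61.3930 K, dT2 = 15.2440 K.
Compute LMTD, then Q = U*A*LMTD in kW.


LMTD = 33.1266 K
Q = 604.2430 * 8.2670 * 33.1266 = 165476.5664 W = 165.4766 kW

165.4766 kW


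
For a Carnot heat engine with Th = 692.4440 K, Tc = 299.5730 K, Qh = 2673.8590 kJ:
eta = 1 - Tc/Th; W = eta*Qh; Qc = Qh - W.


eta = 1 - 299.5730/692.4440 = 0.5674
W = 0.5674 * 2673.8590 = 1517.0637 kJ
Qc = 2673.8590 - 1517.0637 = 1156.7953 kJ

eta = 56.7369%, W = 1517.0637 kJ, Qc = 1156.7953 kJ


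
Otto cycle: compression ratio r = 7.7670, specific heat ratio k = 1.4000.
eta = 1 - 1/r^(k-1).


r^(k-1) = 2.2704
eta = 1 - 1/2.2704 = 0.5595 = 55.9548%

55.9548%


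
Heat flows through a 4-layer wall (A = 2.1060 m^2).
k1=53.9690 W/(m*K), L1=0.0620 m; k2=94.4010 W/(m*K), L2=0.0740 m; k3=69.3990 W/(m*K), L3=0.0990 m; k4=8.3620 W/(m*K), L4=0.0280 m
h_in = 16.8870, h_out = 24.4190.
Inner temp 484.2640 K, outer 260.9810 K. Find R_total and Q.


R_conv_in = 1/(16.8870*2.1060) = 0.0281
R_1 = 0.0620/(53.9690*2.1060) = 0.0005
R_2 = 0.0740/(94.4010*2.1060) = 0.0004
R_3 = 0.0990/(69.3990*2.1060) = 0.0007
R_4 = 0.0280/(8.3620*2.1060) = 0.0016
R_conv_out = 1/(24.4190*2.1060) = 0.0194
R_total = 0.0507 K/W
Q = 223.2830 / 0.0507 = 4399.7852 W

R_total = 0.0507 K/W, Q = 4399.7852 W


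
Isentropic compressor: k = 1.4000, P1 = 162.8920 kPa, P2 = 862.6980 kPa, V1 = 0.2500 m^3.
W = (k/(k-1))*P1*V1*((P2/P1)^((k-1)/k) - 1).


(k-1)/k = 0.2857
(P2/P1)^exp = 1.6101
W = 3.5000 * 162.8920 * 0.2500 * (1.6101 - 1) = 86.9539 kJ

86.9539 kJ


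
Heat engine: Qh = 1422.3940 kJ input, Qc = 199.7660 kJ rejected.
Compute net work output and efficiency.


W = 1422.3940 - 199.7660 = 1222.6280 kJ
eta = 1222.6280 / 1422.3940 = 0.8596 = 85.9556%

W = 1222.6280 kJ, eta = 85.9556%


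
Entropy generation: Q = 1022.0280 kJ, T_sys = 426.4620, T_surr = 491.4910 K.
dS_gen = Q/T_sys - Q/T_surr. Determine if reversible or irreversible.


dS_sys = 1022.0280/426.4620 = 2.3965 kJ/K
dS_surr = -1022.0280/491.4910 = -2.0794 kJ/K
dS_gen = 2.3965 - 2.0794 = 0.3171 kJ/K (irreversible)

dS_gen = 0.3171 kJ/K, irreversible


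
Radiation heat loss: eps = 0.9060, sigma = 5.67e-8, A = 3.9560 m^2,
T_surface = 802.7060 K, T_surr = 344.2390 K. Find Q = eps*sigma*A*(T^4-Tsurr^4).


T^4 = 4.1517e+11
Tsurr^4 = 1.4042e+10
Q = 0.9060 * 5.67e-8 * 3.9560 * 4.0113e+11 = 81517.3770 W

81517.3770 W


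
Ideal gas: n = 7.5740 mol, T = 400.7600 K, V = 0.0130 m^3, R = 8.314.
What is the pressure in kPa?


P = nRT/V = 7.5740 * 8.314 * 400.7600 / 0.0130
= 25235.9518 / 0.0130 = 1941227.0600 Pa = 1941.2271 kPa

1941.2271 kPa


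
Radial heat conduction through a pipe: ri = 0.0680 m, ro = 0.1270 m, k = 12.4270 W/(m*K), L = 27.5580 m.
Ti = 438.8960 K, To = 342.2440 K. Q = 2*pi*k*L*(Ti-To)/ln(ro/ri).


dT = 96.6520 K
ln(ro/ri) = 0.6247
Q = 2*pi*12.4270*27.5580*96.6520 / 0.6247 = 332925.8646 W

332925.8646 W


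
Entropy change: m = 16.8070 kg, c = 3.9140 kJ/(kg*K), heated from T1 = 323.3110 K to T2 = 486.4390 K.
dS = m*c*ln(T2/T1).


T2/T1 = 1.5046
ln(T2/T1) = 0.4085
dS = 16.8070 * 3.9140 * 0.4085 = 26.8720 kJ/K

26.8720 kJ/K


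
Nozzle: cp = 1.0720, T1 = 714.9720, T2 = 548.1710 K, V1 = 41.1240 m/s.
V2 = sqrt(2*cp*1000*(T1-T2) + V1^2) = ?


dT = 166.8010 K
2*cp*1000*dT = 357621.3440
V1^2 = 1691.1834
V2 = sqrt(359312.5274) = 599.4268 m/s

599.4268 m/s


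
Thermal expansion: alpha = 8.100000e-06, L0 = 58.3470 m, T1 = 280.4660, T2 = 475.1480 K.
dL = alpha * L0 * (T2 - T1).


dT = 194.6820 K
dL = 8.100000e-06 * 58.3470 * 194.6820 = 0.092009 m
L_final = 58.439009 m

dL = 0.092009 m


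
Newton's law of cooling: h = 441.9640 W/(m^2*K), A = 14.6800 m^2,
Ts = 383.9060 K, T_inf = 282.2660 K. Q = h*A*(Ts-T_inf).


dT = 101.6400 K
Q = 441.9640 * 14.6800 * 101.6400 = 659443.5237 W

659443.5237 W


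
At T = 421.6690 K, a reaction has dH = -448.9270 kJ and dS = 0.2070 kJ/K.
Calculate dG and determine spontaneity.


T*dS = 421.6690 * 0.2070 = 87.2855 kJ
dG = -448.9270 - 87.2855 = -536.2125 kJ (spontaneous)

dG = -536.2125 kJ, spontaneous


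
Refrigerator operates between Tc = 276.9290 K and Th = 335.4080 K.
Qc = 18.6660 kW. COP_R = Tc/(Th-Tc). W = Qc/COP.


COP = 276.9290 / 58.4790 = 4.7355
W = 18.6660 / 4.7355 = 3.9417 kW

COP = 4.7355, W = 3.9417 kW


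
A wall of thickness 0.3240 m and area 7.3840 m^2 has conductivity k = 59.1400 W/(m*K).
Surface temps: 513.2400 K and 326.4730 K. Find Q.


dT = 186.7670 K
Q = 59.1400 * 7.3840 * 186.7670 / 0.3240 = 251726.0383 W

251726.0383 W


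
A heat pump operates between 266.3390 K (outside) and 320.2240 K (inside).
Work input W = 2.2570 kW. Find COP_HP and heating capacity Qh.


COP = 320.2240 / 53.8850 = 5.9427
Qh = 5.9427 * 2.2570 = 13.4127 kW

COP = 5.9427, Qh = 13.4127 kW


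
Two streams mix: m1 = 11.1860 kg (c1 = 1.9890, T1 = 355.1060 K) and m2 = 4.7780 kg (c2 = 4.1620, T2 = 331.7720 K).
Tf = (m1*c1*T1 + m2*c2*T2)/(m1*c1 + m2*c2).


num = 14498.3670
den = 42.1350
Tf = 344.0933 K

344.0933 K


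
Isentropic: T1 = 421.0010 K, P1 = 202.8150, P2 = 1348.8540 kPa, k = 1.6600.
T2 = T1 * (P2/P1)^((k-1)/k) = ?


(k-1)/k = 0.3976
(P2/P1)^exp = 2.1240
T2 = 421.0010 * 2.1240 = 894.2239 K

894.2239 K


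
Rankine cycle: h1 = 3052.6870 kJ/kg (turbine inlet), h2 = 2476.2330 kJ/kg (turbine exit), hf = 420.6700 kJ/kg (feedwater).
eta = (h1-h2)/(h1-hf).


W = 576.4540 kJ/kg
Q_in = 2632.0170 kJ/kg
eta = 0.2190 = 21.9016%

eta = 21.9016%


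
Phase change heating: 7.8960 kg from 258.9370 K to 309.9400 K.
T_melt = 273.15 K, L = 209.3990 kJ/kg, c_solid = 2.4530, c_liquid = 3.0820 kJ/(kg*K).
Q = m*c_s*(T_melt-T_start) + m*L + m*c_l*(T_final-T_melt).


Q1 (sensible, solid) = 7.8960 * 2.4530 * 14.2130 = 275.2900 kJ
Q2 (latent) = 7.8960 * 209.3990 = 1653.4145 kJ
Q3 (sensible, liquid) = 7.8960 * 3.0820 * 36.7900 = 895.3020 kJ
Q_total = 2824.0065 kJ

2824.0065 kJ


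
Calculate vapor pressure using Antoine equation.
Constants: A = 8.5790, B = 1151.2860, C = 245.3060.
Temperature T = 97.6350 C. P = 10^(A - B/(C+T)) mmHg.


C+T = 342.9410
B/(C+T) = 3.3571
log10(P) = 8.5790 - 3.3571 = 5.2219
P = 10^5.2219 = 166687.7137 mmHg

166687.7137 mmHg


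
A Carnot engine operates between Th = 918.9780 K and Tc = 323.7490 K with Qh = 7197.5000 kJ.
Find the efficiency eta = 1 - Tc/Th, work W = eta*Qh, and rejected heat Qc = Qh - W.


eta = 1 - 323.7490/918.9780 = 0.6477
W = 0.6477 * 7197.5000 = 4661.8752 kJ
Qc = 7197.5000 - 4661.8752 = 2535.6248 kJ

eta = 64.7708%, W = 4661.8752 kJ, Qc = 2535.6248 kJ


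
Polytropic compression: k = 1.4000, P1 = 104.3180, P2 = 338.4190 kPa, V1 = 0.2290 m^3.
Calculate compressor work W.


(k-1)/k = 0.2857
(P2/P1)^exp = 1.3997
W = 3.5000 * 104.3180 * 0.2290 * (1.3997 - 1) = 33.4172 kJ

33.4172 kJ


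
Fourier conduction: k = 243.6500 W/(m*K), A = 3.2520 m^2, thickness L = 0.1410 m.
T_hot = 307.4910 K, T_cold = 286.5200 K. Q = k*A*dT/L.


dT = 20.9710 K
Q = 243.6500 * 3.2520 * 20.9710 / 0.1410 = 117846.5791 W

117846.5791 W
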